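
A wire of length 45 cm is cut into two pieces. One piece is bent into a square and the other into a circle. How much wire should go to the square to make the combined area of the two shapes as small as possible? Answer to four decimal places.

Let x be the length used for the square. Square side x/4; circle radius (45−x)/(2π).
A(x) = (x/4)² + π·((45−x)/(2π))² = x²/16 + (45−x)²/(4π) for 0 ≤ x ≤ 45. A'(x) = x/8 − (45−x)/(2π) = 0 gives x = 4·45/(π+4) ≈ 25.2045.
A'' = 1/8 + 1/(2π) > 0, so this gives the minimum combined area; x ≈ 25.2045 cm to the square.

25.2045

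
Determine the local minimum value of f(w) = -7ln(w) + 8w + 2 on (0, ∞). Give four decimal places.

9.9347

f'(w) = -7/w + 8 = 0 gives w = 7/8.
f''(w) = 7/w², which is positive for w > 0, so this is a local minimum.
f(7/8) = -7·ln(7/8) + 7 + 2 ≈ 9.9347.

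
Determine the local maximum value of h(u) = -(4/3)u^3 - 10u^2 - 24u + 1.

59/3

h'(u) = -4u^2 - 20u - 24. Setting h'(u) = 0 gives u ∈ {-3, -2}.
Since h''(u) = -8u - 20, we get h''(-3) = 4 > 0 ⇒ local minimum; h''(-2) = -4 < 0 ⇒ local maximum.
The local maximum is h(-2) = 59/3.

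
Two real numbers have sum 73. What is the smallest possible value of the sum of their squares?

5329/2

With a + b = 73, a^2 + b^2 = a^2 + (73 − a)^2.
The derivative 2a − 2(73 − a) = 4a − 146 vanishes at a = 73/2; second derivative 4 > 0, a minimum.
The minimum is 2·(73/2)^2 = 5329/2.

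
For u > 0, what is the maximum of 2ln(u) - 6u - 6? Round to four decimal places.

R'(u) = 2/u − 6 = 0 gives u = 1/3.
R''(u) = -2/u², which is negative for u > 0, so this is a local maximum.
R(1/3) = 2·ln(1/3) - 2 - 6 ≈ -10.1972.

-10.1972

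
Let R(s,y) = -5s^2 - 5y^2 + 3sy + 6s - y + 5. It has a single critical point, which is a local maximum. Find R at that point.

622/91

∂R/∂s = -10s + 3y + 6 = 0 and ∂R/∂y = 3s - 10y - 1 = 0, so (s, y) = (57/91, 8/91).
The Hessian has R_{ss} = -10, R_{yy} = -10, R_{sy} = 3, giving D = 91 > 0 with R_{ss} < 0, so the point is a local maximum.
R(57/91, 8/91) = 622/91.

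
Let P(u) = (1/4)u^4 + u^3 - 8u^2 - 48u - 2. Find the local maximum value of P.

P'(u) = u^3 + 3u^2 - 16u - 48. Setting P'(u) = 0 gives u ∈ {-4, -3, 4}.
Second-derivative test with P''(u) = 3u^2 + 6u - 16: P''(-4) = 8 > 0 ⇒ local minimum; P''(-3) = -7 < 0 ⇒ local maximum; P''(4) = 56 > 0 ⇒ local minimum.
So the local maximum value is P(-3) = 253/4.

253/4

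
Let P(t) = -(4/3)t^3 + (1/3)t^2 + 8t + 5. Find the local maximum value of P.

53/4

P'(t) = -4t^2 + (2/3)t + 8. Setting P'(t) = 0 gives t ∈ {-4/3, 3/2}.
Since P''(t) = -8t + 2/3, we get P''(-4/3) = 34/3 > 0 ⇒ local minimum; P''(3/2) = -34/3 < 0 ⇒ local maximum.
The local maximum is P(3/2) = 53/4.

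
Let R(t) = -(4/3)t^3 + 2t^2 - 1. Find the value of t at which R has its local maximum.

1

R'(t) = -4t^2 + 4t = 0 at t = 0, 1.
Since R''(t) = -8t + 4, we get R''(0) = 4 > 0 ⇒ local minimum; R''(1) = -4 < 0 ⇒ local maximum.
So the local maximum value is R(1) = -1/3.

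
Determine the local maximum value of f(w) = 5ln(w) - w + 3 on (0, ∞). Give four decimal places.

f'(w) = 5/w − 1 = 0 gives w = 5.
f''(w) = -5/w², which is negative for w > 0, so this is a local maximum.
f(5) = 5·ln(5) - 5 + 3 ≈ 6.0472.

6.0472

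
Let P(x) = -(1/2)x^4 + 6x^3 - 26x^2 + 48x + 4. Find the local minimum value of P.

71/2

P'(x) = -2x^3 + 18x^2 - 52x + 48 = 0 at x = 2, 3, 4.
P''(x) = -6x^2 + 36x - 52. P''(2) = -4 < 0 ⇒ local maximum; P''(3) = 2 > 0 ⇒ local minimum; P''(4) = -4 < 0 ⇒ local maximum.
The local minimum is P(3) = 71/2.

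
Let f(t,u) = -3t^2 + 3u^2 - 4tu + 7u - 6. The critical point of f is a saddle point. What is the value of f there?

∂f/∂t = -6t - 4u = 0 and ∂f/∂u = -4t + 6u + 7 = 0, so (t, u) = (7/13, -21/26).
The Hessian has f_{tt} = -6, f_{uu} = 6, f_{tu} = -4, giving D = -52 < 0, so the point is a saddle point.
f(7/13, -21/26) = -459/52.

-459/52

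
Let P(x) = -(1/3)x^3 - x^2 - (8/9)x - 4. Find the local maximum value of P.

-304/81

P'(x) = -x^2 - 2x - 8/9. Setting P'(x) = 0 gives x ∈ {-4/3, -2/3}.
Second-derivative test with P''(x) = -2x - 2: P''(-4/3) = 2/3 > 0 ⇒ local minimum; P''(-2/3) = -2/3 < 0 ⇒ local maximum.
Thus P has its local maximum at x = -2/3, with value -304/81.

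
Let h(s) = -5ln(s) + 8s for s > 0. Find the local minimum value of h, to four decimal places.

7.3500

h'(s) = -5/s + 8 = 0 gives s = 5/8.
h''(s) = 5/s², which is positive for s > 0, so this is a local minimum.
h(5/8) = -5·ln(5/8) + 5 ≈ 7.3500.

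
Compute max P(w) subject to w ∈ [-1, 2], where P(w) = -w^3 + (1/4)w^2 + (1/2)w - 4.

-13/4

The derivative is -3w^2 + (1/2)w + 1/2, which vanishes at w = -1/3 and w = 1/2.
Evaluating at the critical points and endpoints: P(-1) = -13/4; P(-1/3) = -443/108; P(1/2) = -61/16; P(2) = -10.
Hence the absolute maximum is -13/4 at w = -1.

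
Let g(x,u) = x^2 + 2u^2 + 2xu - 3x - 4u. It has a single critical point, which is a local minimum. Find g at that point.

-5/2

∂g/∂x = 2x + 2u - 3 = 0 and ∂g/∂u = 2x + 4u - 4 = 0, so (x, u) = (1, 1/2).
The Hessian has g_{xx} = 2, g_{uu} = 4, g_{xu} = 2, giving D = 4 > 0 with g_{xx} > 0, so the point is a local minimum.
g(1, 1/2) = -5/2.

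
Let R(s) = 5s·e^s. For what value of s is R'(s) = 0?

R'(s) = 5·e^s + (5s)·1·e^s = (5s + 5)·e^s. Since e^s > 0, the only critical point is s = -1.
R''(-1) has the same sign as 5 > 0, so this is a local minimum.
R(-1) = (-5)·e^(-1) ≈ -1.8394.

-1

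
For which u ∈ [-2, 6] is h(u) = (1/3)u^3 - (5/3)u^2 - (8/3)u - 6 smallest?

4

h'(u) = u^2 - (10/3)u - 8/3, which vanishes at u = -2/3 and u = 4.
Candidates: h(-2) = -10,  h(-2/3) = -410/81,  h(4) = -22,  h(6) = -10.
So the minimum is h(4) = -22.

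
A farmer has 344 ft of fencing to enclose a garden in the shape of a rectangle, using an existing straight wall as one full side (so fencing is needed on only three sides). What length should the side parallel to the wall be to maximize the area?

172

Let the sides perpendicular to the wall have length x and the parallel side y, so 2x + y = 344 and the area is A = xy = x(344 − 2x).
A'(x) = 344 − 4x = 0 gives x = 86, and A''(x) = −4 < 0 confirms a maximum.
Then y = 344 − 2·86 = 172 and A = 14792.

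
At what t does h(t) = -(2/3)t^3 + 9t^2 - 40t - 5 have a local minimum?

h'(t) = -2t^2 + 18t - 40. Setting h'(t) = 0 gives t ∈ {4, 5}.
h''(t) = -4t + 18. h''(4) = 2 > 0 ⇒ local minimum; h''(5) = -2 < 0 ⇒ local maximum.
The local minimum is h(4) = -191/3.

4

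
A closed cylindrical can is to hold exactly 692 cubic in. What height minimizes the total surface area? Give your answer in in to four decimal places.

With radius r and height h, πr²h = 692 so h = 692/(πr²), and S(r) = 2πr² + 2πrh = 2πr² + 2·692/r.
S'(r) = 4πr − 2·692/r² = 0 ⇒ r³ = 692/(2π), so r ≈ 4.7934 and h = 2r ≈ 9.5868.
S''(r) = 4π + 4·692/r³ > 0, so this is the minimum; S ≈ 433.0971.

9.5868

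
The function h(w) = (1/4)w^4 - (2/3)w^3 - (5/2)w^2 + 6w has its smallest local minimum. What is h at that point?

-38/3

h'(w) = w^3 - 2w^2 - 5w + 6 = 0 at w = -2, 1, 3.
h''(w) = 3w^2 - 4w - 5. h''(-2) = 15 > 0 ⇒ local minimum; h''(1) = -6 < 0 ⇒ local maximum; h''(3) = 10 > 0 ⇒ local minimum.
Thus h has its smallest local minimum at w = -2, with value -38/3.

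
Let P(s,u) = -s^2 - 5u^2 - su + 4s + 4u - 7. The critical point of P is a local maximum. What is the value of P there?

∂P/∂s = -2s - u + 4 = 0 and ∂P/∂u = -s - 10u + 4 = 0, so (s, u) = (36/19, 4/19).
The Hessian has P_{ss} = -2, P_{uu} = -10, P_{su} = -1, giving D = 19 > 0 with P_{ss} < 0, so the point is a local maximum.
P(36/19, 4/19) = -53/19.

-53/19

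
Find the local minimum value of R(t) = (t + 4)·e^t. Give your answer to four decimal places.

-0.0067

By the product rule, R'(t) = (t + 5)·e^t. Since e^t > 0, the only critical point is t = -5.
R''(-5) has the same sign as 1 > 0, so this is a local minimum.
R(-5) = (-1)·e^(-5) ≈ -0.0067.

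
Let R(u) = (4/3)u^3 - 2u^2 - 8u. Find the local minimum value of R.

-40/3

R'(u) = 4u^2 - 4u - 8. Setting R'(u) = 0 gives u ∈ {-1, 2}.
Since R''(u) = 8u - 4, we get R''(-1) = -12 < 0 ⇒ local maximum; R''(2) = 12 > 0 ⇒ local minimum.
The local minimum is R(2) = -40/3.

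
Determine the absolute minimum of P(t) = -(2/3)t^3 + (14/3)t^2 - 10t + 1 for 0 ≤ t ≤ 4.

-7

Differentiating, P'(t) = -2t^2 + (28/3)t - 10; which vanishes at t = 5/3 and t = 3.
Compare values at every candidate in [0, 4]: P(0) = 1; P(5/3) = -469/81; P(3) = -5; P(4) = -7.
Hence the absolute minimum is -7 at t = 4.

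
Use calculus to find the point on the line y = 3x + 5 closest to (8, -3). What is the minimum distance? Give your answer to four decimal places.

10.1193

Minimize D(x)^2 = (x - 8)^2 + (3x + 8)^2.
d/dx[D^2] = 2(x - 8) + 2·3·(3x + 8) = 0 ⇒ x = -8/5.
Then y = 1/5 and the distance is √(512/5) ≈ 10.1193.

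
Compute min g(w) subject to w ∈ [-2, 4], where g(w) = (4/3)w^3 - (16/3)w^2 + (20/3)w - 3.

The derivative is 4w^2 - (32/3)w + 20/3, which vanishes at w = 1 and w = 5/3.
Candidates: g(-2) = -145/3, g(1) = -1/3, g(5/3) = -43/81, g(4) = 71/3.
Hence the absolute minimum is -145/3 at w = -2.

-145/3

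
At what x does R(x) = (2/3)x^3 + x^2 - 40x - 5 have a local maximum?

-5

R'(x) = 2x^2 + 2x - 40 = 0 at x = -5, 4.
Second-derivative test with R''(x) = 4x + 2: R''(-5) = -18 < 0 ⇒ local maximum; R''(4) = 18 > 0 ⇒ local minimum.
Thus R has its local maximum at x = -5, with value 410/3.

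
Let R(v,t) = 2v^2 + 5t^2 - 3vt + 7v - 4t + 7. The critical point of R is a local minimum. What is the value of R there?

24/31

∂R/∂v = 4v - 3t + 7 = 0 and ∂R/∂t = -3v + 10t - 4 = 0, so (v, t) = (-58/31, -5/31).
The Hessian has R_{vv} = 4, R_{tt} = 10, R_{vt} = -3, giving D = 31 > 0 with R_{vv} > 0, so the point is a local minimum.
R(-58/31, -5/31) = 24/31.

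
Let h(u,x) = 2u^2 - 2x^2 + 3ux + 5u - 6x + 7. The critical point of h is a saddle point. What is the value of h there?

287/25

∂h/∂u = 4u + 3x + 5 = 0 and ∂h/∂x = 3u - 4x - 6 = 0, so (u, x) = (-2/25, -39/25).
The Hessian has h_{uu} = 4, h_{xx} = -4, h_{ux} = 3, giving D = -25 < 0, so the point is a saddle point.
h(-2/25, -39/25) = 287/25.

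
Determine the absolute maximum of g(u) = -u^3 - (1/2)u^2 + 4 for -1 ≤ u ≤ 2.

9/2

Differentiating, g'(u) = -3u^2 - u; which vanishes at u = -1/3 and u = 0.
Evaluating at the critical points and endpoints: g(-1) = 9/2, g(-1/3) = 215/54, g(0) = 4, g(2) = -6.
Hence the absolute maximum is 9/2 at u = -1.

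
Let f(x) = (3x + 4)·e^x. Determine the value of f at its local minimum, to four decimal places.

f'(x) = 3·e^x + (3x + 4)·1·e^x = (3x + 7)·e^x. Since e^x > 0, the only critical point is x = -7/3.
f''(-7/3) has the same sign as 3 > 0, so this is a local minimum.
f(-7/3) = (-3)·e^(-7/3) ≈ -0.2909.

-0.2909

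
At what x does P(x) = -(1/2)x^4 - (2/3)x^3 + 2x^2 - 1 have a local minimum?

0

P'(x) = -2x^3 - 2x^2 + 4x = 0 at x = -2, 0, 1.
P''(x) = -6x^2 - 4x + 4. P''(-2) = -12 < 0 ⇒ local maximum; P''(0) = 4 > 0 ⇒ local minimum; P''(1) = -6 < 0 ⇒ local maximum.
So the local minimum value is P(0) = -1.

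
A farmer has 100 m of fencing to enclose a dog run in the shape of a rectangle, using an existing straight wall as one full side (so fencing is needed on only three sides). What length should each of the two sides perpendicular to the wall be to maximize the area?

Let the sides perpendicular to the wall have length x and the parallel side y, so 2x + y = 100 and the area is A = xy = x(100 − 2x).
A'(x) = 100 − 4x = 0 gives x = 25, and A''(x) = −4 < 0 confirms a maximum.
Then y = 100 − 2·25 = 50 and A = 1250.

25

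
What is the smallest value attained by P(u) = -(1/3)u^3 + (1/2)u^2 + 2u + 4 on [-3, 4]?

Differentiating, P'(u) = -u^2 + u + 2; which vanishes at u = -1 and u = 2.
Compare values at every candidate in [-3, 4]: P(-3) = 23/2,  P(-1) = 17/6,  P(2) = 22/3,  P(4) = -4/3.
Hence the absolute minimum is -4/3 at u = 4.

-4/3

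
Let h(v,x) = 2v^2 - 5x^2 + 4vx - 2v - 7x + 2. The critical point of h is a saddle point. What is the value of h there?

∂h/∂v = 4v + 4x - 2 = 0 and ∂h/∂x = 4v - 10x - 7 = 0, so (v, x) = (6/7, -5/14).
The Hessian has h_{vv} = 4, h_{xx} = -10, h_{vx} = 4, giving D = -56 < 0, so the point is a saddle point.
h(6/7, -5/14) = 67/28.

67/28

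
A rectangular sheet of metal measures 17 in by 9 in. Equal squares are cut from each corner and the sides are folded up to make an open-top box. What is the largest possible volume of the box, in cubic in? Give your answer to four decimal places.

With cut size x, the volume is V(x) = x(17 − 2x)(9 − 2x) for 0 < x < 4.5.
V'(x) = 12x^2 − 104x + 153. Setting V'(x) = 0 gives x ≈ 1.8782 (the root in (0, 4.5)).
V''(x) = 24x − 104 is negative there, so this is the maximum; V ≈ 130.4300.

130.4300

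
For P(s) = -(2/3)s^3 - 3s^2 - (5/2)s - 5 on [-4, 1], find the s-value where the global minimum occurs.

1

The derivative is -2s^2 - 6s - 5/2, which vanishes at s = -5/2 and s = -1/2.
Candidates: P(-4) = -1/3, P(-5/2) = -85/12, P(-1/2) = -53/12, P(1) = -67/6.
So the minimum is P(1) = -67/6.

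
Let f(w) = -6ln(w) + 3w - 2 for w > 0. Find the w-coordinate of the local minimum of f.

2

f'(w) = -6/w + 3 = 0 gives w = 2.
f''(w) = 6/w², which is positive for w > 0, so this is a local minimum.
f(2) = -6·ln(2) + 6 - 2 ≈ -0.1589.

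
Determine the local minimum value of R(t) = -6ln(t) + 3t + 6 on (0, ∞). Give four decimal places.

7.8411

R'(t) = -6/t + 3 = 0 gives t = 2.
R''(t) = 6/t², which is positive for t > 0, so this is a local minimum.
R(2) = -6·ln(2) + 6 + 6 ≈ 7.8411.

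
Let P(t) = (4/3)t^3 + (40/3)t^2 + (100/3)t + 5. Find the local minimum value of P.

P'(t) = 4t^2 + (80/3)t + 100/3 = 0 at t = -5, -5/3.
P''(t) = 8t + 80/3. P''(-5) = -40/3 < 0 ⇒ local maximum; P''(-5/3) = 40/3 > 0 ⇒ local minimum.
Thus P has its local minimum at t = -5/3, with value -1595/81.

-1595/81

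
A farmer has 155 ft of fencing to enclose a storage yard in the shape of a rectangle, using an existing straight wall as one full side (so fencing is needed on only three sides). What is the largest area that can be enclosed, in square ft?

24025/8

Let the sides perpendicular to the wall have length x and the parallel side y, so 2x + y = 155 and the area is A = xy = x(155 − 2x).
A'(x) = 155 − 4x = 0 gives x = 155/4, and A''(x) = −4 < 0 confirms a maximum.
Then y = 155 − 2·155/4 = 155/2 and A = 24025/8.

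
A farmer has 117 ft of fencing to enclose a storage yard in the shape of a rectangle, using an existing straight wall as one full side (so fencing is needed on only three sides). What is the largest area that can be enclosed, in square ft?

Let the sides perpendicular to the wall have length x and the parallel side y, so 2x + y = 117 and the area is A = xy = x(117 − 2x).
A'(x) = 117 − 4x = 0 gives x = 117/4, and A''(x) = −4 < 0 confirms a maximum.
Then y = 117 − 2·117/4 = 117/2 and A = 13689/8.

13689/8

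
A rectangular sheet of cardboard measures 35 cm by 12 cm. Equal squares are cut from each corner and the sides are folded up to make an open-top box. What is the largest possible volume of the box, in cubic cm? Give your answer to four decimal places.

With cut size x, the volume is V(x) = x(35 − 2x)(12 − 2x) for 0 < x < 6.
V'(x) = 12x^2 − 188x + 420. Setting V'(x) = 0 gives x ≈ 2.6990 (the root in (0, 6)).
V''(x) = 24x − 188 is negative there, so this is the maximum; V ≈ 527.4721.

527.4721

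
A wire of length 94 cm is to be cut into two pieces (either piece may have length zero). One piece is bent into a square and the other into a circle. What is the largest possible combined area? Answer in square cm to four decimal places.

Let x be the length used for the square. Square side x/4; circle radius (94−x)/(2π).
A(x) = (x/4)² + π·((94−x)/(2π))² = x²/16 + (94−x)²/(4π) for 0 ≤ x ≤ 94. A'(x) = x/8 − (94−x)/(2π) = 0 gives x = 4·94/(π+4) ≈ 52.6493.
A'' > 0, so the interior critical point is a minimum; the maximum is at an endpoint. A(0) = 703.1465 and A(94) = 552.2500, so the largest area is 703.1465.

703.1465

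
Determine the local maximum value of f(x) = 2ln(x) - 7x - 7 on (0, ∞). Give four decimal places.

f'(x) = 2/x − 7 = 0 gives x = 2/7.
f''(x) = -2/x², which is negative for x > 0, so this is a local maximum.
f(2/7) = 2·ln(2/7) - 2 - 7 ≈ -11.5055.

-11.5055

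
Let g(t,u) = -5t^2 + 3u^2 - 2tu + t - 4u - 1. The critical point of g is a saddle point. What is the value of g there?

-149/64

∂g/∂t = -10t - 2u + 1 = 0 and ∂g/∂u = -2t + 6u - 4 = 0, so (t, u) = (-1/32, 21/32).
The Hessian has g_{tt} = -10, g_{uu} = 6, g_{tu} = -2, giving D = -64 < 0, so the point is a saddle point.
g(-1/32, 21/32) = -149/64.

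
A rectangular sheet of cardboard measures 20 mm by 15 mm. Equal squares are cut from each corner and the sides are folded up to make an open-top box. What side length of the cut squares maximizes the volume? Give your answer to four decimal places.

With cut size x, the volume is V(x) = x(20 − 2x)(15 − 2x) for 0 < x < 7.5.
V'(x) = 12x^2 − 140x + 300. Setting V'(x) = 0 gives x ≈ 2.8287 (the root in (0, 7.5)).
V''(x) = 24x − 140 is negative there, so this is the maximum; V ≈ 379.0378.

2.8287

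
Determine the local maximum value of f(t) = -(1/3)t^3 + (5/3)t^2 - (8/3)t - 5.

-19/3

f'(t) = -t^2 + (10/3)t - 8/3. Setting f'(t) = 0 gives t ∈ {4/3, 2}.
Since f''(t) = -2t + 10/3, we get f''(4/3) = 2/3 > 0 ⇒ local minimum; f''(2) = -2/3 < 0 ⇒ local maximum.
The local maximum is f(2) = -19/3.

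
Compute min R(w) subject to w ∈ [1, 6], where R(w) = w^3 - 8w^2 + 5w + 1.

Differentiating, R'(w) = 3w^2 - 16w + 5; whose only zero in [1, 6] is w = 5.
Evaluating at the critical points and endpoints: R(1) = -1,  R(5) = -49,  R(6) = -41.
The minimum over the interval is -49, attained at w = 5.

-49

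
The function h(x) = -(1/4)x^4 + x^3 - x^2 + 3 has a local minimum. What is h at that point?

h'(x) = -x^3 + 3x^2 - 2x. Setting h'(x) = 0 gives x ∈ {0, 1, 2}.
Second-derivative test with h''(x) = -3x^2 + 6x - 2: h''(0) = -2 < 0 ⇒ local maximum; h''(1) = 1 > 0 ⇒ local minimum; h''(2) = -2 < 0 ⇒ local maximum.
Thus h has its local minimum at x = 1, with value 11/4.

11/4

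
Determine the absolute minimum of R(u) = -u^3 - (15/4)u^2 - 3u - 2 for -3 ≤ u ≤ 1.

R'(u) = -3u^2 - (15/2)u - 3, which vanishes at u = -2 and u = -1/2.
Evaluating at the critical points and endpoints: R(-3) = 1/4,  R(-2) = -3,  R(-1/2) = -21/16,  R(1) = -39/4.
So the minimum is R(1) = -39/4.

-39/4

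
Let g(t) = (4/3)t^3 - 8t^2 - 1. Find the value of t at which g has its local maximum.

0

Critical points: g'(t) = 4t^2 - 16t vanishes at t = 0, 4.
Second-derivative test with g''(t) = 8t - 16: g''(0) = -16 < 0 ⇒ local maximum; g''(4) = 16 > 0 ⇒ local minimum.
So the local maximum value is g(0) = -1.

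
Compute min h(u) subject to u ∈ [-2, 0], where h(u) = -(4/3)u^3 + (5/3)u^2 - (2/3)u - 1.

h'(u) = -4u^2 + (10/3)u - 2/3, which has no zeros in [-2, 0].
Candidates: h(-2) = 53/3, h(0) = -1.
Hence the absolute minimum is -1 at u = 0.

-1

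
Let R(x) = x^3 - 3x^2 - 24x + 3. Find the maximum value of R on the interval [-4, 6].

R'(x) = 3x^2 - 6x - 24, which vanishes at x = -2 and x = 4.
Compare values at every candidate in [-4, 6]: R(-4) = -13; R(-2) = 31; R(4) = -77; R(6) = -33.
So the maximum is R(-2) = 31.

31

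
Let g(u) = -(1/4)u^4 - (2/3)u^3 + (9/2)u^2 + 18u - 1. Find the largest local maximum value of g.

221/4

Critical points: g'(u) = -u^3 - 2u^2 + 9u + 18 vanishes at u = -3, -2, 3.
Since g''(u) = -3u^2 - 4u + 9, we get g''(-3) = -6 < 0 ⇒ local maximum; g''(-2) = 5 > 0 ⇒ local minimum; g''(3) = -30 < 0 ⇒ local maximum.
The largest local maximum is g(3) = 221/4.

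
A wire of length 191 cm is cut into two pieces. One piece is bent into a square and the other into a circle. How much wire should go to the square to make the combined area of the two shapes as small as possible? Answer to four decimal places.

Let x be the length used for the square. Square side x/4; circle radius (191−x)/(2π).
A(x) = (x/4)² + π·((191−x)/(2π))² = x²/16 + (191−x)²/(4π) for 0 ≤ x ≤ 191. A'(x) = x/8 − (191−x)/(2π) = 0 gives x = 4·191/(π+4) ≈ 106.9789.
A'' = 1/8 + 1/(2π) > 0, so this gives the minimum combined area; x ≈ 106.9789 cm to the square.

106.9789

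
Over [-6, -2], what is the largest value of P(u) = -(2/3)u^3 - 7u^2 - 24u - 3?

Differentiating, P'(u) = -2u^2 - 14u - 24; which vanishes at u = -4 and u = -3.
Evaluating at the critical points and endpoints: P(-6) = 33,  P(-4) = 71/3,  P(-3) = 24,  P(-2) = 67/3.
So the maximum is P(-6) = 33.

33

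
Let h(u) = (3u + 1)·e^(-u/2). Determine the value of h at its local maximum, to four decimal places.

h'(u) = 3·e^(-u/2) + (3u + 1)·(-1/2)·e^(-u/2) = (-(3/2)u + 5/2)·e^(-u/2). Since e^(-u/2) > 0, the only critical point is u = 5/3.
h''(5/3) has the same sign as -3/2 < 0, so this is a local maximum.
h(5/3) = (6)·e^(-5/6) ≈ 2.6076.

2.6076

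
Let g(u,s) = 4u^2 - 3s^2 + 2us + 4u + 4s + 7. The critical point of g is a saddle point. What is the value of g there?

∂g/∂u = 8u + 2s + 4 = 0 and ∂g/∂s = 2u - 6s + 4 = 0, so (u, s) = (-8/13, 6/13).
The Hessian has g_{uu} = 8, g_{ss} = -6, g_{us} = 2, giving D = -52 < 0, so the point is a saddle point.
g(-8/13, 6/13) = 87/13.

87/13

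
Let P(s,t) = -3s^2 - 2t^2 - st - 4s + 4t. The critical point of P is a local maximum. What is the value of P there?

∂P/∂s = -6s - t - 4 = 0 and ∂P/∂t = -s - 4t + 4 = 0, so (s, t) = (-20/23, 28/23).
The Hessian has P_{ss} = -6, P_{tt} = -4, P_{st} = -1, giving D = 23 > 0 with P_{ss} < 0, so the point is a local maximum.
P(-20/23, 28/23) = 96/23.

96/23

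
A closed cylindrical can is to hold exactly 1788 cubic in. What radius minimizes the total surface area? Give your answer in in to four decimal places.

6.5775

With radius r and height h, πr²h = 1788 so h = 1788/(πr²), and S(r) = 2πr² + 2πrh = 2πr² + 2·1788/r.
S'(r) = 4πr − 2·1788/r² = 0 ⇒ r³ = 1788/(2π), so r ≈ 6.5775 and h = 2r ≈ 13.1551.
S''(r) = 4π + 4·1788/r³ > 0, so this is the minimum; S ≈ 815.5042.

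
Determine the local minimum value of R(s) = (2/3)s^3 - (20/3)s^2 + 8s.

R'(s) = 2s^2 - (40/3)s + 8 = 0 at s = 2/3, 6.
Second-derivative test with R''(s) = 4s - 40/3: R''(2/3) = -32/3 < 0 ⇒ local maximum; R''(6) = 32/3 > 0 ⇒ local minimum.
The local minimum is R(6) = -48.

-48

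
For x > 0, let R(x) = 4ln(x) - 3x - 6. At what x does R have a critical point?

R'(x) = 4/x − 3 = 0 gives x = 4/3.
R''(x) = -4/x², which is negative for x > 0, so this is a local maximum.
R(4/3) = 4·ln(4/3) - 4 - 6 ≈ -8.8493.

4/3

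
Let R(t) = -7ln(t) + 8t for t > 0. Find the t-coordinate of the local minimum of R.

R'(t) = -7/t + 8 = 0 gives t = 7/8.
R''(t) = 7/t², which is positive for t > 0, so this is a local minimum.
R(7/8) = -7·ln(7/8) + 7 ≈ 7.9347.

7/8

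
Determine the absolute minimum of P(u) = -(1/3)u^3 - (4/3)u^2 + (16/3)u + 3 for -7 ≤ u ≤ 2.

Differentiating, P'(u) = -u^2 - (8/3)u + 16/3; which vanishes at u = -4 and u = 4/3.
Candidates: P(-7) = 44/3, P(-4) = -55/3, P(4/3) = 563/81, P(2) = 17/3.
Hence the absolute minimum is -55/3 at u = -4.

-55/3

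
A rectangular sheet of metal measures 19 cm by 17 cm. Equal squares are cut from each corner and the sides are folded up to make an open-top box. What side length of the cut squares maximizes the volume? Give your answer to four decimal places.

2.9861

With cut size x, the volume is V(x) = x(19 − 2x)(17 − 2x) for 0 < x < 8.5.
V'(x) = 12x^2 − 144x + 323. Setting V'(x) = 0 gives x ≈ 2.9861 (the root in (0, 8.5)).
V''(x) = 24x − 144 is negative there, so this is the maximum; V ≈ 429.0069.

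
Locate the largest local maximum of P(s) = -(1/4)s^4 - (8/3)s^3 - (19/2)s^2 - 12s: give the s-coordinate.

-1

Critical points: P'(s) = -s^3 - 8s^2 - 19s - 12 vanishes at s = -4, -3, -1.
P''(s) = -3s^2 - 16s - 19. P''(-4) = -3 < 0 ⇒ local maximum; P''(-3) = 2 > 0 ⇒ local minimum; P''(-1) = -6 < 0 ⇒ local maximum.
So the largest local maximum value is P(-1) = 59/12.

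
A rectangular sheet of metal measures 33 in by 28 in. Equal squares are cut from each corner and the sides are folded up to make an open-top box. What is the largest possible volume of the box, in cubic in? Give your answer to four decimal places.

With cut size x, the volume is V(x) = x(33 − 2x)(28 − 2x) for 0 < x < 14.
V'(x) = 12x^2 − 244x + 924. Setting V'(x) = 0 gives x ≈ 5.0324 (the root in (0, 14)).
V''(x) = 24x − 244 is negative there, so this is the maximum; V ≈ 2070.0647.

2070.0647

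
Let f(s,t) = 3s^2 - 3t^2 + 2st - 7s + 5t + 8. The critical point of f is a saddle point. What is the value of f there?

∂f/∂s = 6s + 2t - 7 = 0 and ∂f/∂t = 2s - 6t + 5 = 0, so (s, t) = (4/5, 11/10).
The Hessian has f_{ss} = 6, f_{tt} = -6, f_{st} = 2, giving D = -40 < 0, so the point is a saddle point.
f(4/5, 11/10) = 159/20.

159/20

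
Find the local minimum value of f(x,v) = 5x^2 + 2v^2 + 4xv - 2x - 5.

∂f/∂x = 10x + 4v - 2 = 0 and ∂f/∂v = 4x + 4v = 0, so (x, v) = (1/3, -1/3).
The Hessian has f_{xx} = 10, f_{vv} = 4, f_{xv} = 4, giving D = 24 > 0 with f_{xx} > 0, so the point is a local minimum.
f(1/3, -1/3) = -16/3.

-16/3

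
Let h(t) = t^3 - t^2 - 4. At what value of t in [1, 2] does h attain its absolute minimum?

h'(t) = 3t^2 - 2t, which has no zeros in [1, 2].
Candidates: h(1) = -4; h(2) = 0.
Hence the absolute minimum is -4 at t = 1.

1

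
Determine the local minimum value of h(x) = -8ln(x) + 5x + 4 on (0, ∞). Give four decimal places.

h'(x) = -8/x + 5 = 0 gives x = 8/5.
h''(x) = 8/x², which is positive for x > 0, so this is a local minimum.
h(8/5) = -8·ln(8/5) + 8 + 4 ≈ 8.2400.

8.2400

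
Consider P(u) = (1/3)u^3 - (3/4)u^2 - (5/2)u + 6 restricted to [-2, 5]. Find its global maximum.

197/12

The derivative is u^2 - (3/2)u - 5/2, which vanishes at u = -1 and u = 5/2.
Candidates: P(-2) = 16/3, P(-1) = 89/12, P(5/2) = 13/48, P(5) = 197/12.
The maximum over the interval is 197/12, attained at u = 5.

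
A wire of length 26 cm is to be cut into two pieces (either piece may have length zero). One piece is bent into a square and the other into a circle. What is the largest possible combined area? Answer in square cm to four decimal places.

Let x be the length used for the square. Square side x/4; circle radius (26−x)/(2π).
A(x) = (x/4)² + π·((26−x)/(2π))² = x²/16 + (26−x)²/(4π) for 0 ≤ x ≤ 26. A'(x) = x/8 − (26−x)/(2π) = 0 gives x = 4·26/(π+4) ≈ 14.5626.
A'' > 0, so the interior critical point is a minimum; the maximum is at an endpoint. A(0) = 53.7944 and A(26) = 42.2500, so the largest area is 53.7944.

53.7944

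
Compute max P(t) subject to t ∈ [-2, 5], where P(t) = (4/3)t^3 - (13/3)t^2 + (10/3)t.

P'(t) = 4t^2 - (26/3)t + 10/3, which vanishes at t = 1/2 and t = 5/3.
Evaluating at the critical points and endpoints: P(-2) = -104/3, P(1/2) = 3/4, P(5/3) = -25/81, P(5) = 75.
The maximum over the interval is 75, attained at t = 5.

75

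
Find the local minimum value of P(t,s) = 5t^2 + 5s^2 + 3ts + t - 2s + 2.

∂P/∂t = 10t + 3s + 1 = 0 and ∂P/∂s = 3t + 10s - 2 = 0, so (t, s) = (-16/91, 23/91).
The Hessian has P_{tt} = 10, P_{ss} = 10, P_{ts} = 3, giving D = 91 > 0 with P_{tt} > 0, so the point is a local minimum.
P(-16/91, 23/91) = 151/91.

151/91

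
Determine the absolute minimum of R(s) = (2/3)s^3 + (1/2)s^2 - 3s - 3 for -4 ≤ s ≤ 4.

-77/3

The derivative is 2s^2 + s - 3, which vanishes at s = -3/2 and s = 1.
Evaluating at the critical points and endpoints: R(-4) = -77/3; R(-3/2) = 3/8; R(1) = -29/6; R(4) = 107/3.
Hence the absolute minimum is -77/3 at s = -4.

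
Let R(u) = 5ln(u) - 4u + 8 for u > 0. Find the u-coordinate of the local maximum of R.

5/4

R'(u) = 5/u − 4 = 0 gives u = 5/4.
R''(u) = -5/u², which is negative for u > 0, so this is a local maximum.
R(5/4) = 5·ln(5/4) - 5 + 8 ≈ 4.1157.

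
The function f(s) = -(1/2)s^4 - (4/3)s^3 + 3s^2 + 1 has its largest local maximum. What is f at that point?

f'(s) = -2s^3 - 4s^2 + 6s. Setting f'(s) = 0 gives s ∈ {-3, 0, 1}.
f''(s) = -6s^2 - 8s + 6. f''(-3) = -24 < 0 ⇒ local maximum; f''(0) = 6 > 0 ⇒ local minimum; f''(1) = -8 < 0 ⇒ local maximum.
The largest local maximum is f(-3) = 47/2.

47/2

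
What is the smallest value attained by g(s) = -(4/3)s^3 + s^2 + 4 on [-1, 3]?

g'(s) = -4s^2 + 2s, which vanishes at s = 0 and s = 1/2.
Compare values at every candidate in [-1, 3]: g(-1) = 19/3,  g(0) = 4,  g(1/2) = 49/12,  g(3) = -23.
So the minimum is g(3) = -23.

-23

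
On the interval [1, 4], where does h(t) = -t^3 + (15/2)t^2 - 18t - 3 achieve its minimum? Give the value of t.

The derivative is -3t^2 + 15t - 18, which vanishes at t = 2 and t = 3.
Compare values at every candidate in [1, 4]: h(1) = -29/2, h(2) = -17, h(3) = -33/2, h(4) = -19.
The minimum over the interval is -19, attained at t = 4.

4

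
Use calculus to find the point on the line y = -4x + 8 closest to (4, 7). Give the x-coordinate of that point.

Minimize D(x)^2 = (x - 4)^2 + (-4x + 1)^2.
d/dx[D^2] = 2(x - 4) + 2·(-4)·(-4x + 1) = 0 ⇒ x = 8/17.
Then y = 104/17 and the distance is √(225/17) ≈ 3.6380.

8/17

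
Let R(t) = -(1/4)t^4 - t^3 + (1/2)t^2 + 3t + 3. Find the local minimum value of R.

R'(t) = -t^3 - 3t^2 + t + 3 = 0 at t = -3, -1, 1.
R''(t) = -3t^2 - 6t + 1. R''(-3) = -8 < 0 ⇒ local maximum; R''(-1) = 4 > 0 ⇒ local minimum; R''(1) = -8 < 0 ⇒ local maximum.
The local minimum is R(-1) = 5/4.

5/4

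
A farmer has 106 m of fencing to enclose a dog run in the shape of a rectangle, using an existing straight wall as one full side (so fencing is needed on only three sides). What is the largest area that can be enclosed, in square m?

Let the sides perpendicular to the wall have length x and the parallel side y, so 2x + y = 106 and the area is A = xy = x(106 − 2x).
A'(x) = 106 − 4x = 0 gives x = 53/2, and A''(x) = −4 < 0 confirms a maximum.
Then y = 106 − 2·53/2 = 53 and A = 2809/2.

2809/2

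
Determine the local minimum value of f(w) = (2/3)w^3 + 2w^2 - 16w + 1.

-53/3

Critical points: f'(w) = 2w^2 + 4w - 16 vanishes at w = -4, 2.
Since f''(w) = 4w + 4, we get f''(-4) = -12 < 0 ⇒ local maximum; f''(2) = 12 > 0 ⇒ local minimum.
So the local minimum value is f(2) = -53/3.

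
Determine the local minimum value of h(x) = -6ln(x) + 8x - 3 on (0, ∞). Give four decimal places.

h'(x) = -6/x + 8 = 0 gives x = 3/4.
h''(x) = 6/x², which is positive for x > 0, so this is a local minimum.
h(3/4) = -6·ln(3/4) + 6 - 3 ≈ 4.7261.

4.7261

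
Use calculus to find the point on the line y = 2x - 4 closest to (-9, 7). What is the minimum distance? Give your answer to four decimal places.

Minimize D(x)^2 = (x + 9)^2 + (2x - 11)^2.
d/dx[D^2] = 2(x + 9) + 2·2·(2x - 11) = 0 ⇒ x = 13/5.
Then y = 6/5 and the distance is √(841/5) ≈ 12.9692.

12.9692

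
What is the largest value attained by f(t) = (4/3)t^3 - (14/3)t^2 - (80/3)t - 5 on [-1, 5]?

47/3

f'(t) = 4t^2 - (28/3)t - 80/3, whose only zero in [-1, 5] is t = 4.
Compare values at every candidate in [-1, 5]: f(-1) = 47/3, f(4) = -101, f(5) = -265/3.
Hence the absolute maximum is 47/3 at t = -1.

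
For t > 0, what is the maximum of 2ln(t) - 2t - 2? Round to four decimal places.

-4.0000

R'(t) = 2/t − 2 = 0 gives t = 1.
R''(t) = -2/t², which is negative for t > 0, so this is a local maximum.
R(1) = 2·ln(1) - 2 - 2 ≈ -4.0000.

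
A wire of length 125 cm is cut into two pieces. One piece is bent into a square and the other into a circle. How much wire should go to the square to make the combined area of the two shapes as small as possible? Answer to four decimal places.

Let x be the length used for the square. Square side x/4; circle radius (125−x)/(2π).
A(x) = (x/4)² + π·((125−x)/(2π))² = x²/16 + (125−x)²/(4π) for 0 ≤ x ≤ 125. A'(x) = x/8 − (125−x)/(2π) = 0 gives x = 4·125/(π+4) ≈ 70.0124.
A'' = 1/8 + 1/(2π) > 0, so this gives the minimum combined area; x ≈ 70.0124 cm to the square.

70.0124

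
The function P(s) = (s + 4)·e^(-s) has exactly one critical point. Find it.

-3

By the product rule, P'(s) = (-s - 3)·e^(-s). Since e^(-s) > 0, the only critical point is s = -3.
P''(-3) has the same sign as -1 < 0, so this is a local maximum.
P(-3) = (1)·e^(3) ≈ 20.0855.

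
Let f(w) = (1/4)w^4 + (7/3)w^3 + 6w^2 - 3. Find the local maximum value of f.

f'(w) = w^3 + 7w^2 + 12w = 0 at w = -4, -3, 0.
Second-derivative test with f''(w) = 3w^2 + 14w + 12: f''(-4) = 4 > 0 ⇒ local minimum; f''(-3) = -3 < 0 ⇒ local maximum; f''(0) = 12 > 0 ⇒ local minimum.
Thus f has its local maximum at w = -3, with value 33/4.

33/4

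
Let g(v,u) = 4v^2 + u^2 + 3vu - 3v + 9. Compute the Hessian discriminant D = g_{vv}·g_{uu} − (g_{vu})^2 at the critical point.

7

∂g/∂v = 8v + 3u - 3 = 0 and ∂g/∂u = 3v + 2u = 0, so (v, u) = (6/7, -9/7).
The Hessian has g_{vv} = 8, g_{uu} = 2, g_{vu} = 3, giving D = 7 > 0 with g_{vv} > 0, so the point is a local minimum.
D = (8)·(2) − (3)^2 = 7.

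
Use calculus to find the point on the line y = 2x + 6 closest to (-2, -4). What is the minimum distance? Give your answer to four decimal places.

Minimize D(x)^2 = (x + 2)^2 + (2x + 10)^2.
d/dx[D^2] = 2(x + 2) + 2·2·(2x + 10) = 0 ⇒ x = -22/5.
Then y = -14/5 and the distance is √(36/5) ≈ 2.6833.

2.6833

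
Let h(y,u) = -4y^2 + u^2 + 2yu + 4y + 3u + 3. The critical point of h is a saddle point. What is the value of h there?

∂h/∂y = -8y + 2u + 4 = 0 and ∂h/∂u = 2y + 2u + 3 = 0, so (y, u) = (1/10, -8/5).
The Hessian has h_{yy} = -8, h_{uu} = 2, h_{yu} = 2, giving D = -20 < 0, so the point is a saddle point.
h(1/10, -8/5) = 4/5.

4/5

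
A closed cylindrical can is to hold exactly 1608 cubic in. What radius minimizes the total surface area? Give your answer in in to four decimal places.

With radius r and height h, πr²h = 1608 so h = 1608/(πr²), and S(r) = 2πr² + 2πrh = 2πr² + 2·1608/r.
S'(r) = 4πr − 2·1608/r² = 0 ⇒ r³ = 1608/(2π), so r ≈ 6.3490 and h = 2r ≈ 12.6979.
S''(r) = 4π + 4·1608/r³ > 0, so this is the minimum; S ≈ 759.8104.

6.3490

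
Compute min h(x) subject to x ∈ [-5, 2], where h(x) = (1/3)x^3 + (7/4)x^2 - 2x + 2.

71/48

h'(x) = x^2 + (7/2)x - 2, which vanishes at x = -4 and x = 1/2.
Evaluating at the critical points and endpoints: h(-5) = 169/12, h(-4) = 50/3, h(1/2) = 71/48, h(2) = 23/3.
The minimum over the interval is 71/48, attained at x = 1/2.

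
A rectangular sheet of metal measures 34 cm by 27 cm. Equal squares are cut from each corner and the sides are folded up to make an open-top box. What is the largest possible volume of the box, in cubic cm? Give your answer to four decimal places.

2040.0161

With cut size x, the volume is V(x) = x(34 − 2x)(27 − 2x) for 0 < x < 13.5.
V'(x) = 12x^2 − 244x + 918. Setting V'(x) = 0 gives x ≈ 4.9839 (the root in (0, 13.5)).
V''(x) = 24x − 244 is negative there, so this is the maximum; V ≈ 2040.0161.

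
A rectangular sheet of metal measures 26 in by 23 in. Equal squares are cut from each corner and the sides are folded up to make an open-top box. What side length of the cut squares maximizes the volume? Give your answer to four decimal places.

4.0604

With cut size x, the volume is V(x) = x(26 − 2x)(23 − 2x) for 0 < x < 11.5.
V'(x) = 12x^2 − 196x + 598. Setting V'(x) = 0 gives x ≈ 4.0604 (the root in (0, 11.5)).
V''(x) = 24x − 196 is negative there, so this is the maximum; V ≈ 1080.1809.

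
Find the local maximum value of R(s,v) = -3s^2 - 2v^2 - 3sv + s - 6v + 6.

218/15

∂R/∂s = -6s - 3v + 1 = 0 and ∂R/∂v = -3s - 4v - 6 = 0, so (s, v) = (22/15, -13/5).
The Hessian has R_{ss} = -6, R_{vv} = -4, R_{sv} = -3, giving D = 15 > 0 with R_{ss} < 0, so the point is a local maximum.
R(22/15, -13/5) = 218/15.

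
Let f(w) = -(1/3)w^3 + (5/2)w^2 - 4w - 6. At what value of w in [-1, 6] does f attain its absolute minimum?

6

The derivative is -w^2 + 5w - 4, which vanishes at w = 1 and w = 4.
Compare values at every candidate in [-1, 6]: f(-1) = 5/6,  f(1) = -47/6,  f(4) = -10/3,  f(6) = -12.
So the minimum is f(6) = -12.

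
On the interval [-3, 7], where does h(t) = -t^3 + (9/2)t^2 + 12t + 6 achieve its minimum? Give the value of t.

7

h'(t) = -3t^2 + 9t + 12, which vanishes at t = -1 and t = 4.
Candidates: h(-3) = 75/2, h(-1) = -1/2, h(4) = 62, h(7) = -65/2.
So the minimum is h(7) = -65/2.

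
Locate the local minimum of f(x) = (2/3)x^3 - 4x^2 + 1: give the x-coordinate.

4

f'(x) = 2x^2 - 8x. Setting f'(x) = 0 gives x ∈ {0, 4}.
Since f''(x) = 4x - 8, we get f''(0) = -8 < 0 ⇒ local maximum; f''(4) = 8 > 0 ⇒ local minimum.
So the local minimum value is f(4) = -61/3.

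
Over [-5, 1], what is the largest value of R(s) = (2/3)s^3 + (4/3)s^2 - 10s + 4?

28

The derivative is 2s^2 + (8/3)s - 10, whose only zero in [-5, 1] is s = -3.
Compare values at every candidate in [-5, 1]: R(-5) = 4, R(-3) = 28, R(1) = -4.
Hence the absolute maximum is 28 at s = -3.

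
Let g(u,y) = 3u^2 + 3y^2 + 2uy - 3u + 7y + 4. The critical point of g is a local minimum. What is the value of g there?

-11/4

∂g/∂u = 6u + 2y - 3 = 0 and ∂g/∂y = 2u + 6y + 7 = 0, so (u, y) = (1, -3/2).
The Hessian has g_{uu} = 6, g_{yy} = 6, g_{uy} = 2, giving D = 32 > 0 with g_{uu} > 0, so the point is a local minimum.
g(1, -3/2) = -11/4.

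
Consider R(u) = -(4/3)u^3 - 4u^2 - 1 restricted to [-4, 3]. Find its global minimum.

R'(u) = -4u^2 - 8u, which vanishes at u = -2 and u = 0.
Compare values at every candidate in [-4, 3]: R(-4) = 61/3, R(-2) = -19/3, R(0) = -1, R(3) = -73.
So the minimum is R(3) = -73.

-73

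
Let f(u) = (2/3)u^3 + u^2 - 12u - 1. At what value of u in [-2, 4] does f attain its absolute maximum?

-2

Differentiating, f'(u) = 2u^2 + 2u - 12; whose only zero in [-2, 4] is u = 2.
Evaluating at the critical points and endpoints: f(-2) = 65/3; f(2) = -47/3; f(4) = 29/3.
Hence the absolute maximum is 65/3 at u = -2.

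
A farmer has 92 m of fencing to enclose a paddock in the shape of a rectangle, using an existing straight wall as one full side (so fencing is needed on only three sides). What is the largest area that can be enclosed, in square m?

1058

Let the sides perpendicular to the wall have length x and the parallel side y, so 2x + y = 92 and the area is A = xy = x(92 − 2x).
A'(x) = 92 − 4x = 0 gives x = 23, and A''(x) = −4 < 0 confirms a maximum.
Then y = 92 − 2·23 = 46 and A = 1058.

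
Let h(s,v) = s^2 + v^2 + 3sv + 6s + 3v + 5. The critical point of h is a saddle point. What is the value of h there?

16/5

∂h/∂s = 2s + 3v + 6 = 0 and ∂h/∂v = 3s + 2v + 3 = 0, so (s, v) = (3/5, -12/5).
The Hessian has h_{ss} = 2, h_{vv} = 2, h_{sv} = 3, giving D = -5 < 0, so the point is a saddle point.
h(3/5, -12/5) = 16/5.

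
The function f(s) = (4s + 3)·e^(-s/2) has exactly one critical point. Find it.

5/4

By the product rule, f'(s) = (-2s + 5/2)·e^(-s/2). Since e^(-s/2) > 0, the only critical point is s = 5/4.
f''(5/4) has the same sign as -2 < 0, so this is a local maximum.
f(5/4) = (8)·e^(-5/8) ≈ 4.2821.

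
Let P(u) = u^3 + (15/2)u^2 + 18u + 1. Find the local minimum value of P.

Critical points: P'(u) = 3u^2 + 15u + 18 vanishes at u = -3, -2.
Since P''(u) = 6u + 15, we get P''(-3) = -3 < 0 ⇒ local maximum; P''(-2) = 3 > 0 ⇒ local minimum.
Thus P has its local minimum at u = -2, with value -13.

-13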